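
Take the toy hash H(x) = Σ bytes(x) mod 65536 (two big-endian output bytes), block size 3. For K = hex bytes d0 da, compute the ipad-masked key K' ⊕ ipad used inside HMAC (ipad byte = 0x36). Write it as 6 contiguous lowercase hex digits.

e6ec36

Key hex bytes d0 da is 2 bytes ≤ B = 3; zero-pad to 3 bytes: K' = d0 da 00.
XOR each byte with 0x36: d0⊕36=e6, da⊕36=ec, 00⊕36=36.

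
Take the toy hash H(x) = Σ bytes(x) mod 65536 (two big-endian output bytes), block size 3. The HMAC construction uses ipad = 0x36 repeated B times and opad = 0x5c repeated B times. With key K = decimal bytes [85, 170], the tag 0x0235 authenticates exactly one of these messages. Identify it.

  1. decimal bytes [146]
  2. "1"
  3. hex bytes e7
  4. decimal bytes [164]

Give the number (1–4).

Key decimal bytes [85, 170] = 55 aa is 2 bytes ≤ B = 3; zero-pad to 3 bytes: K' = 55 aa 00.
K' ⊕ ipad = 63 9c 36; K' ⊕ opad = 09 f6 5c.
m1: inner = H(63 9c 36 92) = 01 c7; tag = H(09 f6 5c 01 c7) = 0223
m2: inner = H(63 9c 36 31) = 01 66; tag = H(09 f6 5c 01 66) = 01c2
m3: inner = H(63 9c 36 e7) = 02 1c; tag = H(09 f6 5c 02 1c) = 0179
m4: inner = H(63 9c 36 a4) = 01 d9; tag = H(09 f6 5c 01 d9) = 0235 ← matches

4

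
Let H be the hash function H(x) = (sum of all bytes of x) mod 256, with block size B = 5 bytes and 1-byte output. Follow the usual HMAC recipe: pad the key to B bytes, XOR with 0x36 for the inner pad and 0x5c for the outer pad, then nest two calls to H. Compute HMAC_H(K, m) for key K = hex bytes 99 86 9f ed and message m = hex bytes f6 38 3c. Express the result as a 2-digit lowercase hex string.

Key hex bytes 99 86 9f ed is 4 bytes ≤ B = 5; zero-pad to 5 bytes: K' = 99 86 9f ed 00.
K' ⊕ ipad = af b0 a9 db 36.  K' ⊕ opad = c5 da c3 b1 5c.
Inner input = (K'⊕ipad) ∥ m = af b0 a9 db 36 ∥ f6 38 3c.
Inner hash: sum = 175+176+169+219+54+246+56+60 = 1155; mod 256 = 131 → 83.
Outer input = (K'⊕opad) ∥ inner = c5 da c3 b1 5c ∥ 83.
Outer hash (tag): sum = 197+218+195+177+92+131 = 1010; mod 256 = 242 → f2.

f2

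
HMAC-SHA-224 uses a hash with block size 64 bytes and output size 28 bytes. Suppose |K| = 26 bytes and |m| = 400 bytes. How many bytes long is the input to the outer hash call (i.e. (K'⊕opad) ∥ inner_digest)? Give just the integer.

Key is 26 ≤ 64 bytes, zero-padded: |K'| = 64.
Outer input = (K'⊕opad) ∥ H(inner) → 64 + 28 = 92 bytes.

92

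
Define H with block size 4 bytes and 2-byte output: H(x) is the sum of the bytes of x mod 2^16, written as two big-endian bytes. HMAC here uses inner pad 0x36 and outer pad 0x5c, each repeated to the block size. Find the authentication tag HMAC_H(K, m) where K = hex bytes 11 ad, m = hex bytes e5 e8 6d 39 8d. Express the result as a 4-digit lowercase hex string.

0228

Key hex bytes 11 ad is 2 bytes ≤ B = 4; zero-pad to 4 bytes: K' = 11 ad 00 00.
K' ⊕ ipad = 27 9b 36 36.  K' ⊕ opad = 4d f1 5c 5c.
Inner input = (K'⊕ipad) ∥ m = 27 9b 36 36 ∥ e5 e8 6d 39 8d.
Inner hash: sum = 39+155+54+54+229+232+109+57+141 = 1070 → 04 2e.
Outer input = (K'⊕opad) ∥ inner = 4d f1 5c 5c ∥ 04 2e.
Outer hash (tag): sum = 77+241+92+92+4+46 = 552 → 02 28.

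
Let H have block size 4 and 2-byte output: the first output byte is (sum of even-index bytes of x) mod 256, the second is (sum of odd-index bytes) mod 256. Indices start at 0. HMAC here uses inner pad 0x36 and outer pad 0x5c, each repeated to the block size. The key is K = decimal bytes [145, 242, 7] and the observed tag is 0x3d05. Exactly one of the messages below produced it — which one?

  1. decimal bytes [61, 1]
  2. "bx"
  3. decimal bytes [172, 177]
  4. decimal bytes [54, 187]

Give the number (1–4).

Key decimal bytes [145, 242, 7] = 91 f2 07 is 3 bytes ≤ B = 4; zero-pad to 4 bytes: K' = 91 f2 07 00.
K' ⊕ ipad = a7 c4 31 36; K' ⊕ opad = cd ae 5b 5c.
m1: inner = H(a7 c4 31 36 3d 01) = 15 fb; tag = H(cd ae 5b 5c 15 fb) = 3d05 ← matches
m2: inner = H(a7 c4 31 36 62 78) = 3a 72; tag = H(cd ae 5b 5c 3a 72) = 627c
m3: inner = H(a7 c4 31 36 ac b1) = 84 ab; tag = H(cd ae 5b 5c 84 ab) = acb5
m4: inner = H(a7 c4 31 36 36 bb) = 0e b5; tag = H(cd ae 5b 5c 0e b5) = 36bf

1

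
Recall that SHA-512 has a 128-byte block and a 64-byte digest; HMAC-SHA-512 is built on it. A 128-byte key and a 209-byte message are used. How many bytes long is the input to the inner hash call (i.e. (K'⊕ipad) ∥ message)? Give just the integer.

Key is 128 ≤ 128 bytes, zero-padded: |K'| = 128.
Inner input = (K'⊕ipad) ∥ m → 128 + 209 = 337 bytes.

337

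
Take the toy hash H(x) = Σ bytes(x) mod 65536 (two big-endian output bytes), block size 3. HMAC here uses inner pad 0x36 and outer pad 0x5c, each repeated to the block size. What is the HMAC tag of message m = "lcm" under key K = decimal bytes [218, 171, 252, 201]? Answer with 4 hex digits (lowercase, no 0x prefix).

00f6

Key decimal bytes [218, 171, 252, 201] = da ab fc c9 is 4 bytes > B = 3, so hash it first: H(key) = 03 4a, then zero-pad to 3 bytes: K' = 03 4a 00.
K' ⊕ ipad = 35 7c 36.  K' ⊕ opad = 5f 16 5c.
Inner input = (K'⊕ipad) ∥ m = 35 7c 36 ∥ 6c 63 6d.
Inner hash: sum = 53+124+54+108+99+109 = 547 → 02 23.
Outer input = (K'⊕opad) ∥ inner = 5f 16 5c ∥ 02 23.
Outer hash (tag): sum = 95+22+92+2+35 = 246 → 00 f6.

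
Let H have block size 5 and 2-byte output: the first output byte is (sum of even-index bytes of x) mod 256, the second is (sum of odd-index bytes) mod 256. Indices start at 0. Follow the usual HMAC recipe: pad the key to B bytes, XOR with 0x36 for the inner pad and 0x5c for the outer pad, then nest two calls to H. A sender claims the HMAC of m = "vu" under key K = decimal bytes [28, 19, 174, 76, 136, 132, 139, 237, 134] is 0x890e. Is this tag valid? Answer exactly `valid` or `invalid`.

Key decimal bytes [28, 19, 174, 76, 136, 132, 139, 237, 134] = 1c 13 ae 4c 88 84 8b ed 86 is 9 bytes > B = 5, so hash it first: H(key) = 63 d0, then zero-pad to 5 bytes: K' = 63 d0 00 00 00.
K' ⊕ ipad = 55 e6 36 36 36; K' ⊕ opad = 3f 8c 5c 5c 5c.
Inner hash: even-index sum = 310 mod 256 = 54; odd-index sum = 402 mod 256 = 146 → 36 92.
Outer hash (recomputed tag): even-index sum = 393 mod 256 = 137; odd-index sum = 286 mod 256 = 30 → 89 1e.
Recomputed tag = 891e; claimed = 890e → mismatch.

invalid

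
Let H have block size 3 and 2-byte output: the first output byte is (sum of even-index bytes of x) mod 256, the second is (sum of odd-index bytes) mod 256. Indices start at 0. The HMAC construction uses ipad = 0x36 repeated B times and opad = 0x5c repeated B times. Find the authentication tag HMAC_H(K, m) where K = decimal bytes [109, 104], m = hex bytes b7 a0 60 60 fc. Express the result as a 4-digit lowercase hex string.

Key decimal bytes [109, 104] = 6d 68 is 2 bytes ≤ B = 3; zero-pad to 3 bytes: K' = 6d 68 00.
K' ⊕ ipad = 5b 5e 36.  K' ⊕ opad = 31 34 5c.
Inner input = (K'⊕ipad) ∥ m = 5b 5e 36 ∥ b7 a0 60 60 fc.
Inner hash: even-index sum = 401 mod 256 = 145; odd-index sum = 625 mod 256 = 113 → 91 71.
Outer input = (K'⊕opad) ∥ inner = 31 34 5c ∥ 91 71.
Outer hash (tag): even-index sum = 254 mod 256 = 254; odd-index sum = 197 mod 256 = 197 → fe c5.

fec5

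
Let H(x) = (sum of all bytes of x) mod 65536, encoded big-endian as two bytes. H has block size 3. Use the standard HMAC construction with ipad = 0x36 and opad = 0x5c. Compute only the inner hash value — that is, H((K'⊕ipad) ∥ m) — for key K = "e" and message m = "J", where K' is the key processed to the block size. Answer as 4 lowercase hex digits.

0109

Key "e" = 65 is 1 byte ≤ B = 3; zero-pad to 3 bytes: K' = 65 00 00.
K' ⊕ ipad = 53 36 36.
Inner input = 53 36 36 ∥ 4a.
Inner hash: sum = 83+54+54+74 = 265 → 01 09.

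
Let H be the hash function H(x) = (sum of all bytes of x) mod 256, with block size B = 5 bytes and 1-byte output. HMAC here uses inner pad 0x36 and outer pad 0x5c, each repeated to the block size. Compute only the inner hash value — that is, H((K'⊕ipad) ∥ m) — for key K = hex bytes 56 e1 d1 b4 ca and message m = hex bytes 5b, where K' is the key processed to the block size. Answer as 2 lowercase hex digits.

Key hex bytes 56 e1 d1 b4 ca is exactly B = 5 bytes: K' = 56 e1 d1 b4 ca.
K' ⊕ ipad = 60 d7 e7 82 fc.
Inner input = 60 d7 e7 82 fc ∥ 5b.
Inner hash: sum = 96+215+231+130+252+91 = 1015; mod 256 = 247 → f7.

f7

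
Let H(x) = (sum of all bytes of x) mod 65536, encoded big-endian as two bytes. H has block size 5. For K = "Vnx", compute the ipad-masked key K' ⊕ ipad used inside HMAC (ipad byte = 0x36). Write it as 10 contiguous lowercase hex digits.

Key "Vnx" = 56 6e 78 is 3 bytes ≤ B = 5; zero-pad to 5 bytes: K' = 56 6e 78 00 00.
XOR each byte with 0x36: 56⊕36=60, 6e⊕36=58, 78⊕36=4e, 00⊕36=36, 00⊕36=36.

60584e3636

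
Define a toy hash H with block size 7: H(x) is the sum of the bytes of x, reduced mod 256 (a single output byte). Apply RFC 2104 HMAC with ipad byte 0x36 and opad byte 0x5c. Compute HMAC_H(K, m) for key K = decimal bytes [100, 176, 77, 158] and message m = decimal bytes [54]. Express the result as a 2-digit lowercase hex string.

de

Key decimal bytes [100, 176, 77, 158] = 64 b0 4d 9e is 4 bytes ≤ B = 7; zero-pad to 7 bytes: K' = 64 b0 4d 9e 00 00 00.
K' ⊕ ipad = 52 86 7b a8 36 36 36.  K' ⊕ opad = 38 ec 11 c2 5c 5c 5c.
Inner input = (K'⊕ipad) ∥ m = 52 86 7b a8 36 36 36 ∥ 36.
Inner hash: sum = 82+134+123+168+54+54+54+54 = 723; mod 256 = 211 → d3.
Outer input = (K'⊕opad) ∥ inner = 38 ec 11 c2 5c 5c 5c ∥ d3.
Outer hash (tag): sum = 56+236+17+194+92+92+92+211 = 990; mod 256 = 222 → de.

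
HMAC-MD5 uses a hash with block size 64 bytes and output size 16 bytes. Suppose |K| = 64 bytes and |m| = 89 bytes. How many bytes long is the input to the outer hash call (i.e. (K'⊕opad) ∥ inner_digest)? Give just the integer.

Key is 64 ≤ 64 bytes, zero-padded: |K'| = 64.
Outer input = (K'⊕opad) ∥ H(inner) → 64 + 16 = 80 bytes.

80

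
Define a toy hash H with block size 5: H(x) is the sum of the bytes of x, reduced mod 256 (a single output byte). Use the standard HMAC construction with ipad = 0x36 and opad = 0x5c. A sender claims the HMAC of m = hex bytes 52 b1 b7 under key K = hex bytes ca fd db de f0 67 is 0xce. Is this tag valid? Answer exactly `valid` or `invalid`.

Key hex bytes ca fd db de f0 67 is 6 bytes > B = 5, so hash it first: H(key) = d7, then zero-pad to 5 bytes: K' = d7 00 00 00 00.
K' ⊕ ipad = e1 36 36 36 36; K' ⊕ opad = 8b 5c 5c 5c 5c.
Inner hash: sum = 225+54+54+54+54+82+177+183 = 883; mod 256 = 115 → 73.
Outer hash (recomputed tag): sum = 139+92+92+92+92+115 = 622; mod 256 = 110 → 6e.
Recomputed tag = 6e; claimed = ce → mismatch.

invalid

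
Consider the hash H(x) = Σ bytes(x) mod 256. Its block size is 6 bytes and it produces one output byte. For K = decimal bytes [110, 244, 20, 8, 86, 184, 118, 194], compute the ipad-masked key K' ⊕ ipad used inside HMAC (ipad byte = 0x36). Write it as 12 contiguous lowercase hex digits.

f23636363636

Key decimal bytes [110, 244, 20, 8, 86, 184, 118, 194] = 6e f4 14 08 56 b8 76 c2 is 8 bytes > B = 6, so hash it first: H(key) = c4, then zero-pad to 6 bytes: K' = c4 00 00 00 00 00.
XOR each byte with 0x36: c4⊕36=f2, 00⊕36=36, 00⊕36=36, 00⊕36=36, 00⊕36=36, 00⊕36=36.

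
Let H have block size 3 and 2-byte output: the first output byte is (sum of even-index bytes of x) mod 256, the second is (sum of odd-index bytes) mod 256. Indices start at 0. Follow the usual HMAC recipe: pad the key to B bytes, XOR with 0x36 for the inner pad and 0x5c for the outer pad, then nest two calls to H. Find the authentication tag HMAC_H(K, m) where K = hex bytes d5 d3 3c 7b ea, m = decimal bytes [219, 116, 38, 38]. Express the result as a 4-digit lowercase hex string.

7caf

Key hex bytes d5 d3 3c 7b ea is 5 bytes > B = 3, so hash it first: H(key) = fb 4e, then zero-pad to 3 bytes: K' = fb 4e 00.
K' ⊕ ipad = cd 78 36.  K' ⊕ opad = a7 12 5c.
Inner input = (K'⊕ipad) ∥ m = cd 78 36 ∥ db 74 26 26.
Inner hash: even-index sum = 413 mod 256 = 157; odd-index sum = 377 mod 256 = 121 → 9d 79.
Outer input = (K'⊕opad) ∥ inner = a7 12 5c ∥ 9d 79.
Outer hash (tag): even-index sum = 380 mod 256 = 124; odd-index sum = 175 mod 256 = 175 → 7c af.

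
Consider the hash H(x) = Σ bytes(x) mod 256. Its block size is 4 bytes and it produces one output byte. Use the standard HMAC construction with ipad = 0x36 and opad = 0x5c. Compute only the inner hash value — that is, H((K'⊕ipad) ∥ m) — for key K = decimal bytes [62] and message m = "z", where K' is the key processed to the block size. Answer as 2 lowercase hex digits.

Key decimal bytes [62] = 3e is 1 byte ≤ B = 4; zero-pad to 4 bytes: K' = 3e 00 00 00.
K' ⊕ ipad = 08 36 36 36.
Inner input = 08 36 36 36 ∥ 7a.
Inner hash: sum = 8+54+54+54+122 = 292; mod 256 = 36 → 24.

24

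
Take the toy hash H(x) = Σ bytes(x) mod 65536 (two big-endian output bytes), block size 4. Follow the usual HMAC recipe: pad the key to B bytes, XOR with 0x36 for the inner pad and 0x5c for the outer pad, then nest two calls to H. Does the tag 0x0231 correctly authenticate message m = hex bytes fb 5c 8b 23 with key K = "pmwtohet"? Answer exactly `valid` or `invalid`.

valid

Key "pmwtohet" = 70 6d 77 74 6f 68 65 74 is 8 bytes > B = 4, so hash it first: H(key) = 03 78, then zero-pad to 4 bytes: K' = 03 78 00 00.
K' ⊕ ipad = 35 4e 36 36; K' ⊕ opad = 5f 24 5c 5c.
Inner hash: sum = 53+78+54+54+251+92+139+35 = 756 → 02 f4.
Outer hash (recomputed tag): sum = 95+36+92+92+2+244 = 561 → 02 31.
Recomputed tag = 0231; claimed = 0231 → match.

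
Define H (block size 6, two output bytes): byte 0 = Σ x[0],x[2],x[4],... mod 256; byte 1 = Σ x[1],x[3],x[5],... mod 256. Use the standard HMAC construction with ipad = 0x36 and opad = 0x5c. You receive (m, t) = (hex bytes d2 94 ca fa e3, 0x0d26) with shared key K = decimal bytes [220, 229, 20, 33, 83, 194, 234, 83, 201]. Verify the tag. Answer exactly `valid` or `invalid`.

Key decimal bytes [220, 229, 20, 33, 83, 194, 234, 83, 201] = dc e5 14 21 53 c2 ea 53 c9 is 9 bytes > B = 6, so hash it first: H(key) = f6 1b, then zero-pad to 6 bytes: K' = f6 1b 00 00 00 00.
K' ⊕ ipad = c0 2d 36 36 36 36; K' ⊕ opad = aa 47 5c 5c 5c 5c.
Inner hash: even-index sum = 939 mod 256 = 171; odd-index sum = 551 mod 256 = 39 → ab 27.
Outer hash (recomputed tag): even-index sum = 525 mod 256 = 13; odd-index sum = 294 mod 256 = 38 → 0d 26.
Recomputed tag = 0d26; claimed = 0d26 → match.

valid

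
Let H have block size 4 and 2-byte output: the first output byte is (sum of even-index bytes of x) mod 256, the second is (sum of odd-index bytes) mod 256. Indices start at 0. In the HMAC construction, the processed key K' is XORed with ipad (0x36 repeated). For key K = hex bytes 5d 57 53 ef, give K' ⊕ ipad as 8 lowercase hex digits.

6b6165d9

Key hex bytes 5d 57 53 ef is exactly B = 4 bytes: K' = 5d 57 53 ef.
XOR each byte with 0x36: 5d⊕36=6b, 57⊕36=61, 53⊕36=65, ef⊕36=d9.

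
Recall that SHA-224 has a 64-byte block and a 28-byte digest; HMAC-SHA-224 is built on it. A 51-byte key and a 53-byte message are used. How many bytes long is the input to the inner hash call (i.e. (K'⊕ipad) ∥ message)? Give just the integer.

117

Key is 51 ≤ 64 bytes, zero-padded: |K'| = 64.
Inner input = (K'⊕ipad) ∥ m → 64 + 53 = 117 bytes.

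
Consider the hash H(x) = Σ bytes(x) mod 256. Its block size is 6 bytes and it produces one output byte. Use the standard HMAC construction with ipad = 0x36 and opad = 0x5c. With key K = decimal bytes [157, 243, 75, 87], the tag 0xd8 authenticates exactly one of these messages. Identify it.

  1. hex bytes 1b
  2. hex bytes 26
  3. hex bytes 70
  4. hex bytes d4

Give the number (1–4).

4

Key decimal bytes [157, 243, 75, 87] = 9d f3 4b 57 is 4 bytes ≤ B = 6; zero-pad to 6 bytes: K' = 9d f3 4b 57 00 00.
K' ⊕ ipad = ab c5 7d 61 36 36; K' ⊕ opad = c1 af 17 0b 5c 5c.
m1: inner = H(ab c5 7d 61 36 36 1b) = d5; tag = H(c1 af 17 0b 5c 5c d5) = 1f
m2: inner = H(ab c5 7d 61 36 36 26) = e0; tag = H(c1 af 17 0b 5c 5c e0) = 2a
m3: inner = H(ab c5 7d 61 36 36 70) = 2a; tag = H(c1 af 17 0b 5c 5c 2a) = 74
m4: inner = H(ab c5 7d 61 36 36 d4) = 8e; tag = H(c1 af 17 0b 5c 5c 8e) = d8 ← matches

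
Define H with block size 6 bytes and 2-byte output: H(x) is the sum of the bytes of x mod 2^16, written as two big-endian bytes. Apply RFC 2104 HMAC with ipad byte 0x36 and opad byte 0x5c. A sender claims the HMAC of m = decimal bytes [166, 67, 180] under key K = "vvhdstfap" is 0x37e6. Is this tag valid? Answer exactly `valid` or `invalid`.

invalid

Key "vvhdstfap" = 76 76 68 64 73 74 66 61 70 is 9 bytes > B = 6, so hash it first: H(key) = 03 d6, then zero-pad to 6 bytes: K' = 03 d6 00 00 00 00.
K' ⊕ ipad = 35 e0 36 36 36 36; K' ⊕ opad = 5f 8a 5c 5c 5c 5c.
Inner hash: sum = 53+224+54+54+54+54+166+67+180 = 906 → 03 8a.
Outer hash (recomputed tag): sum = 95+138+92+92+92+92+3+138 = 742 → 02 e6.
Recomputed tag = 02e6; claimed = 37e6 → mismatch.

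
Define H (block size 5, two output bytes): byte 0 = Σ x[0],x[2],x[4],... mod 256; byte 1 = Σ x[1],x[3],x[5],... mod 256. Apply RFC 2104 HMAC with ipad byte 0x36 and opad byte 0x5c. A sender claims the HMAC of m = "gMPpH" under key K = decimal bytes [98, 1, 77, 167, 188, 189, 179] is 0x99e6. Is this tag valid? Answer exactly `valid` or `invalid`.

invalid

Key decimal bytes [98, 1, 77, 167, 188, 189, 179] = 62 01 4d a7 bc bd b3 is 7 bytes > B = 5, so hash it first: H(key) = 1e 65, then zero-pad to 5 bytes: K' = 1e 65 00 00 00.
K' ⊕ ipad = 28 53 36 36 36; K' ⊕ opad = 42 39 5c 5c 5c.
Inner hash: even-index sum = 337 mod 256 = 81; odd-index sum = 392 mod 256 = 136 → 51 88.
Outer hash (recomputed tag): even-index sum = 386 mod 256 = 130; odd-index sum = 230 mod 256 = 230 → 82 e6.
Recomputed tag = 82e6; claimed = 99e6 → mismatch.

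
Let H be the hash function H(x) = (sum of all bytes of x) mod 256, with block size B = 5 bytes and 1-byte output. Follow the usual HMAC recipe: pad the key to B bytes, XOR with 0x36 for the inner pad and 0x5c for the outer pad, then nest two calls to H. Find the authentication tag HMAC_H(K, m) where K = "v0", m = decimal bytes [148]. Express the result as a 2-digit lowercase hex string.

26

Key "v0" = 76 30 is 2 bytes ≤ B = 5; zero-pad to 5 bytes: K' = 76 30 00 00 00.
K' ⊕ ipad = 40 06 36 36 36.  K' ⊕ opad = 2a 6c 5c 5c 5c.
Inner input = (K'⊕ipad) ∥ m = 40 06 36 36 36 ∥ 94.
Inner hash: sum = 64+6+54+54+54+148 = 380; mod 256 = 124 → 7c.
Outer input = (K'⊕opad) ∥ inner = 2a 6c 5c 5c 5c ∥ 7c.
Outer hash (tag): sum = 42+108+92+92+92+124 = 550; mod 256 = 38 → 26.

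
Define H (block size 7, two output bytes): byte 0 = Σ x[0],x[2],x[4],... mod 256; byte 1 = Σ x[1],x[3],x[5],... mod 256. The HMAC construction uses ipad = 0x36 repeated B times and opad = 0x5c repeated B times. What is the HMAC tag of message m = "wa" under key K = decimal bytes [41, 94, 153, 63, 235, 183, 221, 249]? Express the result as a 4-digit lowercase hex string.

Key decimal bytes [41, 94, 153, 63, 235, 183, 221, 249] = 29 5e 99 3f eb b7 dd f9 is 8 bytes > B = 7, so hash it first: H(key) = 8a 4d, then zero-pad to 7 bytes: K' = 8a 4d 00 00 00 00 00.
K' ⊕ ipad = bc 7b 36 36 36 36 36.  K' ⊕ opad = d6 11 5c 5c 5c 5c 5c.
Inner input = (K'⊕ipad) ∥ m = bc 7b 36 36 36 36 36 ∥ 77 61.
Inner hash: even-index sum = 447 mod 256 = 191; odd-index sum = 350 mod 256 = 94 → bf 5e.
Outer input = (K'⊕opad) ∥ inner = d6 11 5c 5c 5c 5c 5c ∥ bf 5e.
Outer hash (tag): even-index sum = 584 mod 256 = 72; odd-index sum = 392 mod 256 = 136 → 48 88.

4888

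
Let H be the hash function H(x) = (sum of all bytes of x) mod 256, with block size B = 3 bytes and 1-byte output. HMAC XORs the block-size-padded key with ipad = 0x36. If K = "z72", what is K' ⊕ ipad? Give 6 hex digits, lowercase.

4c0104

Key "z72" = 7a 37 32 is exactly B = 3 bytes: K' = 7a 37 32.
XOR each byte with 0x36: 7a⊕36=4c, 37⊕36=01, 32⊕36=04.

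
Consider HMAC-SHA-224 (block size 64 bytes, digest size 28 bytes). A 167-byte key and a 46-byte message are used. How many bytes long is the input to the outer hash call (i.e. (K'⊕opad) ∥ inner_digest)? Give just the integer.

92

Key is 167 > 64 bytes, so it is hashed to 28 bytes then zero-padded to 64: |K'| = 64.
Outer input = (K'⊕opad) ∥ H(inner) → 64 + 28 = 92 bytes.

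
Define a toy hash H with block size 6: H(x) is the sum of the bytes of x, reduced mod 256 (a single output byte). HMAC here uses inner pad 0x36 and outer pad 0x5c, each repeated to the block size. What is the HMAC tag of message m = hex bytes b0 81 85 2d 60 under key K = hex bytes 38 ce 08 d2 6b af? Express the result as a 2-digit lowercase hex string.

Key hex bytes 38 ce 08 d2 6b af is exactly B = 6 bytes: K' = 38 ce 08 d2 6b af.
K' ⊕ ipad = 0e f8 3e e4 5d 99.  K' ⊕ opad = 64 92 54 8e 37 f3.
Inner input = (K'⊕ipad) ∥ m = 0e f8 3e e4 5d 99 ∥ b0 81 85 2d 60.
Inner hash: sum = 14+248+62+228+93+153+176+129+133+45+96 = 1377; mod 256 = 97 → 61.
Outer input = (K'⊕opad) ∥ inner = 64 92 54 8e 37 f3 ∥ 61.
Outer hash (tag): sum = 100+146+84+142+55+243+97 = 867; mod 256 = 99 → 63.

63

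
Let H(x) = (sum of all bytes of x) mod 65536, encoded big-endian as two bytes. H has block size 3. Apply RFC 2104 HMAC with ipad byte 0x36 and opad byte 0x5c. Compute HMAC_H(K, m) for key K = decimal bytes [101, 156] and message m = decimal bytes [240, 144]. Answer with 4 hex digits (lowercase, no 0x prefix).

Key decimal bytes [101, 156] = 65 9c is 2 bytes ≤ B = 3; zero-pad to 3 bytes: K' = 65 9c 00.
K' ⊕ ipad = 53 aa 36.  K' ⊕ opad = 39 c0 5c.
Inner input = (K'⊕ipad) ∥ m = 53 aa 36 ∥ f0 90.
Inner hash: sum = 83+170+54+240+144 = 691 → 02 b3.
Outer input = (K'⊕opad) ∥ inner = 39 c0 5c ∥ 02 b3.
Outer hash (tag): sum = 57+192+92+2+179 = 522 → 02 0a.

020a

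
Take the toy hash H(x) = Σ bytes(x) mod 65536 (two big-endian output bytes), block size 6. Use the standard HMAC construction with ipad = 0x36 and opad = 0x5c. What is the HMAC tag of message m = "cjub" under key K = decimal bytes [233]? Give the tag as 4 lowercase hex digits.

0315

Key decimal bytes [233] = e9 is 1 byte ≤ B = 6; zero-pad to 6 bytes: K' = e9 00 00 00 00 00.
K' ⊕ ipad = df 36 36 36 36 36.  K' ⊕ opad = b5 5c 5c 5c 5c 5c.
Inner input = (K'⊕ipad) ∥ m = df 36 36 36 36 36 ∥ 63 6a 75 62.
Inner hash: sum = 223+54+54+54+54+54+99+106+117+98 = 913 → 03 91.
Outer input = (K'⊕opad) ∥ inner = b5 5c 5c 5c 5c 5c ∥ 03 91.
Outer hash (tag): sum = 181+92+92+92+92+92+3+145 = 789 → 03 15.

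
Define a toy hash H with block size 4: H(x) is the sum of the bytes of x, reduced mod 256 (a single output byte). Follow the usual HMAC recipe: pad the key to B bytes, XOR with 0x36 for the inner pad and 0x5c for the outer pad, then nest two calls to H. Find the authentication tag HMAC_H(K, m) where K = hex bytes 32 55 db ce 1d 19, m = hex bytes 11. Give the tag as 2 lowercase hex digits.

Key hex bytes 32 55 db ce 1d 19 is 6 bytes > B = 4, so hash it first: H(key) = 66, then zero-pad to 4 bytes: K' = 66 00 00 00.
K' ⊕ ipad = 50 36 36 36.  K' ⊕ opad = 3a 5c 5c 5c.
Inner input = (K'⊕ipad) ∥ m = 50 36 36 36 ∥ 11.
Inner hash: sum = 80+54+54+54+17 = 259; mod 256 = 3 → 03.
Outer input = (K'⊕opad) ∥ inner = 3a 5c 5c 5c ∥ 03.
Outer hash (tag): sum = 58+92+92+92+3 = 337; mod 256 = 81 → 51.

51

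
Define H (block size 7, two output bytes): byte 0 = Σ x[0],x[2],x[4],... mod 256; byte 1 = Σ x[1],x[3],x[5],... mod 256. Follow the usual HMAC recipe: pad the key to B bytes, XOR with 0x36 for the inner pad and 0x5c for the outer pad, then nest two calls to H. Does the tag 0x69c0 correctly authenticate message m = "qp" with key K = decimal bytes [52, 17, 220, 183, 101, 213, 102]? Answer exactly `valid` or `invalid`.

invalid

Key decimal bytes [52, 17, 220, 183, 101, 213, 102] = 34 11 dc b7 65 d5 66 is exactly B = 7 bytes: K' = 34 11 dc b7 65 d5 66.
K' ⊕ ipad = 02 27 ea 81 53 e3 50; K' ⊕ opad = 68 4d 80 eb 39 89 3a.
Inner hash: even-index sum = 511 mod 256 = 255; odd-index sum = 508 mod 256 = 252 → ff fc.
Outer hash (recomputed tag): even-index sum = 599 mod 256 = 87; odd-index sum = 704 mod 256 = 192 → 57 c0.
Recomputed tag = 57c0; claimed = 69c0 → mismatch.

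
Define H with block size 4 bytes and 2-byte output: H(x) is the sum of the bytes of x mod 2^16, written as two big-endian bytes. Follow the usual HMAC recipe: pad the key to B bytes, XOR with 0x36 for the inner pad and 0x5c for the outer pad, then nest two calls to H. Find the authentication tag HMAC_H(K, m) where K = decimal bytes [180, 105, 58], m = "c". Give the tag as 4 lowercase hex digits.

Key decimal bytes [180, 105, 58] = b4 69 3a is 3 bytes ≤ B = 4; zero-pad to 4 bytes: K' = b4 69 3a 00.
K' ⊕ ipad = 82 5f 0c 36.  K' ⊕ opad = e8 35 66 5c.
Inner input = (K'⊕ipad) ∥ m = 82 5f 0c 36 ∥ 63.
Inner hash: sum = 130+95+12+54+99 = 390 → 01 86.
Outer input = (K'⊕opad) ∥ inner = e8 35 66 5c ∥ 01 86.
Outer hash (tag): sum = 232+53+102+92+1+134 = 614 → 02 66.

0266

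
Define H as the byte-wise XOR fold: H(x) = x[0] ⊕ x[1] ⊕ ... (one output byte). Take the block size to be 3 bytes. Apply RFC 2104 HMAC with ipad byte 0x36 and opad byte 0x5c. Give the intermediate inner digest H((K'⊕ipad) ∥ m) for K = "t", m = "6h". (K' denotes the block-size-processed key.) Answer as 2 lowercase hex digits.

1c

Key "t" = 74 is 1 byte ≤ B = 3; zero-pad to 3 bytes: K' = 74 00 00.
K' ⊕ ipad = 42 36 36.
Inner input = 42 36 36 ∥ 36 68.
Inner hash: XOR 42⊕36⊕36⊕36⊕68 = 1c.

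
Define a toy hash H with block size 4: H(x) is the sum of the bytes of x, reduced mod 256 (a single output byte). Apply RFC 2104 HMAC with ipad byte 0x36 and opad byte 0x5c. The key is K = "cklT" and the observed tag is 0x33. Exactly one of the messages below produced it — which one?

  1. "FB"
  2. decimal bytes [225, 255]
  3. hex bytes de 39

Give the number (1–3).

Key "cklT" = 63 6b 6c 54 is exactly B = 4 bytes: K' = 63 6b 6c 54.
K' ⊕ ipad = 55 5d 5a 62; K' ⊕ opad = 3f 37 30 08.
m1: inner = H(55 5d 5a 62 46 42) = f6; tag = H(3f 37 30 08 f6) = a4
m2: inner = H(55 5d 5a 62 e1 ff) = 4e; tag = H(3f 37 30 08 4e) = fc
m3: inner = H(55 5d 5a 62 de 39) = 85; tag = H(3f 37 30 08 85) = 33 ← matches

3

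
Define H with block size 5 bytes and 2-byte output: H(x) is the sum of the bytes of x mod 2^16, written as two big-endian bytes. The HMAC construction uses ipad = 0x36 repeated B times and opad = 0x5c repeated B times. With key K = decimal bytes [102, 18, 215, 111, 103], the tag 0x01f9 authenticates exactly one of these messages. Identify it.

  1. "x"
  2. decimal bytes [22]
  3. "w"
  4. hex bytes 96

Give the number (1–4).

3

Key decimal bytes [102, 18, 215, 111, 103] = 66 12 d7 6f 67 is exactly B = 5 bytes: K' = 66 12 d7 6f 67.
K' ⊕ ipad = 50 24 e1 59 51; K' ⊕ opad = 3a 4e 8b 33 3b.
m1: inner = H(50 24 e1 59 51 78) = 02 77; tag = H(3a 4e 8b 33 3b 02 77) = 01fa
m2: inner = H(50 24 e1 59 51 16) = 02 15; tag = H(3a 4e 8b 33 3b 02 15) = 0198
m3: inner = H(50 24 e1 59 51 77) = 02 76; tag = H(3a 4e 8b 33 3b 02 76) = 01f9 ← matches
m4: inner = H(50 24 e1 59 51 96) = 02 95; tag = H(3a 4e 8b 33 3b 02 95) = 0218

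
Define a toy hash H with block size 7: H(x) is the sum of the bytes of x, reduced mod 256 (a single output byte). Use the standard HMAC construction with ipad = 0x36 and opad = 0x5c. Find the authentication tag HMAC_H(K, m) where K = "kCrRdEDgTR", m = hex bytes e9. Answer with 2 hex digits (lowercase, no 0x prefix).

Key "kCrRdEDgTR" = 6b 43 72 52 64 45 44 67 54 52 is 10 bytes > B = 7, so hash it first: H(key) = 6c, then zero-pad to 7 bytes: K' = 6c 00 00 00 00 00 00.
K' ⊕ ipad = 5a 36 36 36 36 36 36.  K' ⊕ opad = 30 5c 5c 5c 5c 5c 5c.
Inner input = (K'⊕ipad) ∥ m = 5a 36 36 36 36 36 36 ∥ e9.
Inner hash: sum = 90+54+54+54+54+54+54+233 = 647; mod 256 = 135 → 87.
Outer input = (K'⊕opad) ∥ inner = 30 5c 5c 5c 5c 5c 5c ∥ 87.
Outer hash (tag): sum = 48+92+92+92+92+92+92+135 = 735; mod 256 = 223 → df.

df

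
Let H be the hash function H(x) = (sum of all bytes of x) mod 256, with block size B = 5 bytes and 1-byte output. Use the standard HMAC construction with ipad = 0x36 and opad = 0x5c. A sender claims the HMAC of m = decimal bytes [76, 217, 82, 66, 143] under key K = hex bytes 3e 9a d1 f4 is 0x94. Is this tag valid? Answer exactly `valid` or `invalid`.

Key hex bytes 3e 9a d1 f4 is 4 bytes ≤ B = 5; zero-pad to 5 bytes: K' = 3e 9a d1 f4 00.
K' ⊕ ipad = 08 ac e7 c2 36; K' ⊕ opad = 62 c6 8d a8 5c.
Inner hash: sum = 8+172+231+194+54+76+217+82+66+143 = 1243; mod 256 = 219 → db.
Outer hash (recomputed tag): sum = 98+198+141+168+92+219 = 916; mod 256 = 148 → 94.
Recomputed tag = 94; claimed = 94 → match.

valid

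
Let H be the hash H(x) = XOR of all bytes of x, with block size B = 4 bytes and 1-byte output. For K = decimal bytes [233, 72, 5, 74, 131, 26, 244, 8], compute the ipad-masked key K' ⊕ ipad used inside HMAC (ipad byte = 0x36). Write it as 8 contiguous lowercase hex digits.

Key decimal bytes [233, 72, 5, 74, 131, 26, 244, 8] = e9 48 05 4a 83 1a f4 08 is 8 bytes > B = 4, so hash it first: H(key) = 8b, then zero-pad to 4 bytes: K' = 8b 00 00 00.
XOR each byte with 0x36: 8b⊕36=bd, 00⊕36=36, 00⊕36=36, 00⊕36=36.

bd363636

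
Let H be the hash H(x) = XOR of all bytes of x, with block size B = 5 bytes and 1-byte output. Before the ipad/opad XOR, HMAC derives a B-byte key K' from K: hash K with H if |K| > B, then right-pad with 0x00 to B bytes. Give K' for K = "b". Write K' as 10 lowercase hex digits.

6200000000

Key "b" = 62 is 1 byte ≤ B = 5; zero-pad to 5 bytes: K' = 62 00 00 00 00.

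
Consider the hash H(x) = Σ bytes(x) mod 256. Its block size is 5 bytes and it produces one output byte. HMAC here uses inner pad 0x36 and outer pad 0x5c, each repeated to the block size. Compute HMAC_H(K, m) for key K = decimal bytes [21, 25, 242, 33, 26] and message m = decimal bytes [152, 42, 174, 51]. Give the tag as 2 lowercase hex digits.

Key decimal bytes [21, 25, 242, 33, 26] = 15 19 f2 21 1a is exactly B = 5 bytes: K' = 15 19 f2 21 1a.
K' ⊕ ipad = 23 2f c4 17 2c.  K' ⊕ opad = 49 45 ae 7d 46.
Inner input = (K'⊕ipad) ∥ m = 23 2f c4 17 2c ∥ 98 2a ae 33.
Inner hash: sum = 35+47+196+23+44+152+42+174+51 = 764; mod 256 = 252 → fc.
Outer input = (K'⊕opad) ∥ inner = 49 45 ae 7d 46 ∥ fc.
Outer hash (tag): sum = 73+69+174+125+70+252 = 763; mod 256 = 251 → fb.

fb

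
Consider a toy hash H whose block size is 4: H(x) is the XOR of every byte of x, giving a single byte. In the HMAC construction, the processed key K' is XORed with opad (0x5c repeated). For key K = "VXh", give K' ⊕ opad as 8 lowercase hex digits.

Key "VXh" = 56 58 68 is 3 bytes ≤ B = 4; zero-pad to 4 bytes: K' = 56 58 68 00.
XOR each byte with 0x5c: 56⊕5c=0a, 58⊕5c=04, 68⊕5c=34, 00⊕5c=5c.

0a04345c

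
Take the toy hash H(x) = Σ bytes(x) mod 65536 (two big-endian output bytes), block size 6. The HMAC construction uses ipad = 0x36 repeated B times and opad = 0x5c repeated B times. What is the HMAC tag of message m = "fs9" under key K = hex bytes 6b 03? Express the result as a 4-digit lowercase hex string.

0284

Key hex bytes 6b 03 is 2 bytes ≤ B = 6; zero-pad to 6 bytes: K' = 6b 03 00 00 00 00.
K' ⊕ ipad = 5d 35 36 36 36 36.  K' ⊕ opad = 37 5f 5c 5c 5c 5c.
Inner input = (K'⊕ipad) ∥ m = 5d 35 36 36 36 36 ∥ 66 73 39.
Inner hash: sum = 93+53+54+54+54+54+102+115+57 = 636 → 02 7c.
Outer input = (K'⊕opad) ∥ inner = 37 5f 5c 5c 5c 5c ∥ 02 7c.
Outer hash (tag): sum = 55+95+92+92+92+92+2+124 = 644 → 02 84.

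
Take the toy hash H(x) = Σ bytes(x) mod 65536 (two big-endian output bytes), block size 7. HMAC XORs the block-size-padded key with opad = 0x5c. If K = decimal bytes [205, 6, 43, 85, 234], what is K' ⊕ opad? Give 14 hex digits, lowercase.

915a7709b65c5c

Key decimal bytes [205, 6, 43, 85, 234] = cd 06 2b 55 ea is 5 bytes ≤ B = 7; zero-pad to 7 bytes: K' = cd 06 2b 55 ea 00 00.
XOR each byte with 0x5c: cd⊕5c=91, 06⊕5c=5a, 2b⊕5c=77, 55⊕5c=09, ea⊕5c=b6, 00⊕5c=5c, 00⊕5c=5c.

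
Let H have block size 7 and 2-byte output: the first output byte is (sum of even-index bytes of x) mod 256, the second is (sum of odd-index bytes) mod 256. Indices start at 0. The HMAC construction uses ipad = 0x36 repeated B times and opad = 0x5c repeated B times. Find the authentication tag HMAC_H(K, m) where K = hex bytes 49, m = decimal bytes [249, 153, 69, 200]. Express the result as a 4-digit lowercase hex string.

0996

Key hex bytes 49 is 1 byte ≤ B = 7; zero-pad to 7 bytes: K' = 49 00 00 00 00 00 00.
K' ⊕ ipad = 7f 36 36 36 36 36 36.  K' ⊕ opad = 15 5c 5c 5c 5c 5c 5c.
Inner input = (K'⊕ipad) ∥ m = 7f 36 36 36 36 36 36 ∥ f9 99 45 c8.
Inner hash: even-index sum = 642 mod 256 = 130; odd-index sum = 480 mod 256 = 224 → 82 e0.
Outer input = (K'⊕opad) ∥ inner = 15 5c 5c 5c 5c 5c 5c ∥ 82 e0.
Outer hash (tag): even-index sum = 521 mod 256 = 9; odd-index sum = 406 mod 256 = 150 → 09 96.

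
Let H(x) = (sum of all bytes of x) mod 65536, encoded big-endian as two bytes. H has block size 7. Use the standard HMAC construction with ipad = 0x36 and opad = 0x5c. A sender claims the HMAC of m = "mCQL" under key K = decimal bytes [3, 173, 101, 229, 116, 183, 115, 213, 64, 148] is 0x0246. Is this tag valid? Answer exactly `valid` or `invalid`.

invalid

Key decimal bytes [3, 173, 101, 229, 116, 183, 115, 213, 64, 148] = 03 ad 65 e5 74 b7 73 d5 40 94 is 10 bytes > B = 7, so hash it first: H(key) = 05 41, then zero-pad to 7 bytes: K' = 05 41 00 00 00 00 00.
K' ⊕ ipad = 33 77 36 36 36 36 36; K' ⊕ opad = 59 1d 5c 5c 5c 5c 5c.
Inner hash: sum = 51+119+54+54+54+54+54+109+67+81+76 = 773 → 03 05.
Outer hash (recomputed tag): sum = 89+29+92+92+92+92+92+3+5 = 586 → 02 4a.
Recomputed tag = 024a; claimed = 0246 → mismatch.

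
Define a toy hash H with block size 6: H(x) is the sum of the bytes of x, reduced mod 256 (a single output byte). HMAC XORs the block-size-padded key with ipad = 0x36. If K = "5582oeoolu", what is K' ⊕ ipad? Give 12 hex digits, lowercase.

513636363636

Key "5582oeoolu" = 35 35 38 32 6f 65 6f 6f 6c 75 is 10 bytes > B = 6, so hash it first: H(key) = 67, then zero-pad to 6 bytes: K' = 67 00 00 00 00 00.
XOR each byte with 0x36: 67⊕36=51, 00⊕36=36, 00⊕36=36, 00⊕36=36, 00⊕36=36, 00⊕36=36.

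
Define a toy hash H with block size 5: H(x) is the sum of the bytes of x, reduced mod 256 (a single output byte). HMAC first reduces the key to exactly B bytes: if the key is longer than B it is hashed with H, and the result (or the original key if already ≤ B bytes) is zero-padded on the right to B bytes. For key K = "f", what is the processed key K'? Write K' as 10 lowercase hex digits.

6600000000

Key "f" = 66 is 1 byte ≤ B = 5; zero-pad to 5 bytes: K' = 66 00 00 00 00.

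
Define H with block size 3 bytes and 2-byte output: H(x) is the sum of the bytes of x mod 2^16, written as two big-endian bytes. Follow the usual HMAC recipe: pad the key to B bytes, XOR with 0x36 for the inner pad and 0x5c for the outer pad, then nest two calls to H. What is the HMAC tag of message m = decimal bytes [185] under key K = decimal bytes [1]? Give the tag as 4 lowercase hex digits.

0172

Key decimal bytes [1] = 01 is 1 byte ≤ B = 3; zero-pad to 3 bytes: K' = 01 00 00.
K' ⊕ ipad = 37 36 36.  K' ⊕ opad = 5d 5c 5c.
Inner input = (K'⊕ipad) ∥ m = 37 36 36 ∥ b9.
Inner hash: sum = 55+54+54+185 = 348 → 01 5c.
Outer input = (K'⊕opad) ∥ inner = 5d 5c 5c ∥ 01 5c.
Outer hash (tag): sum = 93+92+92+1+92 = 370 → 01 72.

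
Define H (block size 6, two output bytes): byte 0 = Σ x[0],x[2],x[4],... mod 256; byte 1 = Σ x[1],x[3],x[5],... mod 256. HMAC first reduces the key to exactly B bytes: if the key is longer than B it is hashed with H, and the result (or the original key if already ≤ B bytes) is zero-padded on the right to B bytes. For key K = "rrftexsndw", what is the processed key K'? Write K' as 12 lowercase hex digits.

|K| = 10 > B = 6, so first hash the key.
H(K): even-index sum = 532 mod 256 = 20; odd-index sum = 579 mod 256 = 67 → 14 43.
Zero-pad H(K) = 14 43 to 6 bytes: K' = 14 43 00 00 00 00.

144300000000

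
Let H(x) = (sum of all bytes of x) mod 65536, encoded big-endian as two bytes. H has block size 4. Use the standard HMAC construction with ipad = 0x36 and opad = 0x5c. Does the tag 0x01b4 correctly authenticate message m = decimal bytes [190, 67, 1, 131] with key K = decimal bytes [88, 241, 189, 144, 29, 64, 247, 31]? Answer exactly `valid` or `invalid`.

Key decimal bytes [88, 241, 189, 144, 29, 64, 247, 31] = 58 f1 bd 90 1d 40 f7 1f is 8 bytes > B = 4, so hash it first: H(key) = 04 09, then zero-pad to 4 bytes: K' = 04 09 00 00.
K' ⊕ ipad = 32 3f 36 36; K' ⊕ opad = 58 55 5c 5c.
Inner hash: sum = 50+63+54+54+190+67+1+131 = 610 → 02 62.
Outer hash (recomputed tag): sum = 88+85+92+92+2+98 = 457 → 01 c9.
Recomputed tag = 01c9; claimed = 01b4 → mismatch.

invalid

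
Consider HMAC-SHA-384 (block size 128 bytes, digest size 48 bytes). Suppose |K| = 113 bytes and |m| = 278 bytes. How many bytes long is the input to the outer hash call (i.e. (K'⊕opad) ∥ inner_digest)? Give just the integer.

Key is 113 ≤ 128 bytes, zero-padded: |K'| = 128.
Outer input = (K'⊕opad) ∥ H(inner) → 128 + 48 = 176 bytes.

176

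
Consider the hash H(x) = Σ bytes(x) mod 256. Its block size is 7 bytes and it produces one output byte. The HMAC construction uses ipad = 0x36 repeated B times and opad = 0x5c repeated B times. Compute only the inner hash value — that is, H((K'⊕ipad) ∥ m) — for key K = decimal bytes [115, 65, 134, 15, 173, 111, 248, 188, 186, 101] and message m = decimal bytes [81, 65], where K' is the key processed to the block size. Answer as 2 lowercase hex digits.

e4

Key decimal bytes [115, 65, 134, 15, 173, 111, 248, 188, 186, 101] = 73 41 86 0f ad 6f f8 bc ba 65 is 10 bytes > B = 7, so hash it first: H(key) = 38, then zero-pad to 7 bytes: K' = 38 00 00 00 00 00 00.
K' ⊕ ipad = 0e 36 36 36 36 36 36.
Inner input = 0e 36 36 36 36 36 36 ∥ 51 41.
Inner hash: sum = 14+54+54+54+54+54+54+81+65 = 484; mod 256 = 228 → e4.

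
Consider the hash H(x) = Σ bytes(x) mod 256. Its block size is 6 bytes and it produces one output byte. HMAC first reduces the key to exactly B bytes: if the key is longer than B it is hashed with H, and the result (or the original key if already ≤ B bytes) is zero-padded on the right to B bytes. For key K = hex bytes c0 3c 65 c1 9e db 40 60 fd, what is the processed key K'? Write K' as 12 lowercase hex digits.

380000000000

|K| = 9 > B = 6, so first hash the key.
H(K): sum = 192+60+101+193+158+219+64+96+253 = 1336; mod 256 = 56 → 38.
Zero-pad H(K) = 38 to 6 bytes: K' = 38 00 00 00 00 00.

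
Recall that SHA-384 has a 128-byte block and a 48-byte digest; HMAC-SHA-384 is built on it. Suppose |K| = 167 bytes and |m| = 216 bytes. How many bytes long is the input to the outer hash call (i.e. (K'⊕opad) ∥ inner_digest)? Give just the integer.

176

Key is 167 > 128 bytes, so it is hashed to 48 bytes then zero-padded to 128: |K'| = 128.
Outer input = (K'⊕opad) ∥ H(inner) → 128 + 48 = 176 bytes.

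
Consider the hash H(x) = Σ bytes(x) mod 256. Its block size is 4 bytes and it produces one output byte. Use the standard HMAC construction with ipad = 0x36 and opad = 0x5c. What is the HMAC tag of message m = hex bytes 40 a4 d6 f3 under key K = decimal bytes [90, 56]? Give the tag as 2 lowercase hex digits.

b5

Key decimal bytes [90, 56] = 5a 38 is 2 bytes ≤ B = 4; zero-pad to 4 bytes: K' = 5a 38 00 00.
K' ⊕ ipad = 6c 0e 36 36.  K' ⊕ opad = 06 64 5c 5c.
Inner input = (K'⊕ipad) ∥ m = 6c 0e 36 36 ∥ 40 a4 d6 f3.
Inner hash: sum = 108+14+54+54+64+164+214+243 = 915; mod 256 = 147 → 93.
Outer input = (K'⊕opad) ∥ inner = 06 64 5c 5c ∥ 93.
Outer hash (tag): sum = 6+100+92+92+147 = 437; mod 256 = 181 → b5.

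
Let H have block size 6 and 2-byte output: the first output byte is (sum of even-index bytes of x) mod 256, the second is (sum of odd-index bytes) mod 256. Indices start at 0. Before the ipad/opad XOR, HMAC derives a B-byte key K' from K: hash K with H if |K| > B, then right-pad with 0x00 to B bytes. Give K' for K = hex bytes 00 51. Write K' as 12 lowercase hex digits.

005100000000

Key hex bytes 00 51 is 2 bytes ≤ B = 6; zero-pad to 6 bytes: K' = 00 51 00 00 00 00.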